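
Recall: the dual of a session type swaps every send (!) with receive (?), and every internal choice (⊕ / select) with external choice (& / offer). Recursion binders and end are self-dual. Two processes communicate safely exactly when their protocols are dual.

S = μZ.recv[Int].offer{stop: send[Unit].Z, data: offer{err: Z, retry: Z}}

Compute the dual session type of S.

μZ = μZ  (binder kept)
  recv[Int] = send[Int]
    offer{stop,data} = select{stop,data}  (external→internal)
      [stop]
        send[Unit] = recv[Unit]
          Z self-dual
      [data]
        offer{err,retry} = select{err,retry}  (external→internal)
          [err]
            Z self-dual
          [retry]
            Z self-dual

μZ.send[Int].select{stop: recv[Unit].Z, data: select{err: Z, retry: Z}}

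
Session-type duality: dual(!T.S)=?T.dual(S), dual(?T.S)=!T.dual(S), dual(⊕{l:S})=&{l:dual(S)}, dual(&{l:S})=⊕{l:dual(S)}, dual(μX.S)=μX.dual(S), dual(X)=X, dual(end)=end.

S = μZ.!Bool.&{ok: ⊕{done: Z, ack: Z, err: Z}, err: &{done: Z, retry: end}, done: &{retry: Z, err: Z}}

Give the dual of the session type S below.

μZ.?Bool.⊕{ok: &{done: Z, ack: Z, err: Z}, err: ⊕{done: Z, retry: end}, done: ⊕{retry: Z, err: Z}}

μZ → μZ  (rec unchanged)
  !Bool → ?Bool
    &{ok,err,done} → ⊕{ok,err,done}  (&→⊕)
      • ok:
        ⊕{done,ack,err} → &{done,ack,err}  (select→offer)
          • done:
            dual(Z) = Z
          • ack:
            dual(Z) = Z
          • err:
            dual(Z) = Z
      • err:
        &{done,retry} → ⊕{done,retry}  (&→⊕)
          • done:
            dual(Z) = Z
          • retry:
            dual(end) = end
      • done:
        &{retry,err} → ⊕{retry,err}  (&→⊕)
          • retry:
            dual(Z) = Z
          • err:
            dual(Z) = Z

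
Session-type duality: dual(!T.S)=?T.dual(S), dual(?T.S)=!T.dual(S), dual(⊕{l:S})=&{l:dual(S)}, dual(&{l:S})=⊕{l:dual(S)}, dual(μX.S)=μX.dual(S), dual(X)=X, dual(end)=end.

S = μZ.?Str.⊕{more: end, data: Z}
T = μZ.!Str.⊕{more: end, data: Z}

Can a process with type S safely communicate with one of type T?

NO

μZ | μZ  match (μ self-dual)
  ?Str | !Str  match
    ⊕{more,data} | ⊕{more,data}  ✗ choice polarity not flipped — not dual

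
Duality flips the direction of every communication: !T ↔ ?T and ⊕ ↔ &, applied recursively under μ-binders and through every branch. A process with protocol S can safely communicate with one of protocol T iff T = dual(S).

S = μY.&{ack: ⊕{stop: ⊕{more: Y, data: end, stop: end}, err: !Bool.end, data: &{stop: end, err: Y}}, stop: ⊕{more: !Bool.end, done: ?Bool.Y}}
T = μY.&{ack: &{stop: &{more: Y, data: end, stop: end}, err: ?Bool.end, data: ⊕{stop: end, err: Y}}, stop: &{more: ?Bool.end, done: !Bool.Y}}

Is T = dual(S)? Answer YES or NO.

μY ‖ μY  match (μ self-dual)
  &{ack,stop} ‖ &{ack,stop}  ✗ choice polarity not flipped — not dual

NO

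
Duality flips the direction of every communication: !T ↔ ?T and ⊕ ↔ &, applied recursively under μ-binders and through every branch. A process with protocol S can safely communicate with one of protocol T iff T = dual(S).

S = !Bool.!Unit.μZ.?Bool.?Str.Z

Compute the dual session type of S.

?Bool.?Unit.μZ.!Bool.!Str.Z

!Bool ↦ ?Bool
  !Unit ↦ ?Unit
    μZ ↦ μZ  (binder kept)
      ?Bool ↦ !Bool
        ?Str ↦ !Str
          dual(Z) = Z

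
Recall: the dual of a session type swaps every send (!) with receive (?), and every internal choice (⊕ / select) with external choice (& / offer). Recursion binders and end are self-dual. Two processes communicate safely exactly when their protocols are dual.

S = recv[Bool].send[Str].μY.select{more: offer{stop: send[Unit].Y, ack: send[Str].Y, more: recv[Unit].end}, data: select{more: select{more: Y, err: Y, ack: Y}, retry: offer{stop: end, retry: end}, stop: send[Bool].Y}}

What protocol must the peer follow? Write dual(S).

recv[Bool] ↦ send[Bool]
  send[Str] ↦ recv[Str]
    μY ↦ μY  (binder kept)
      select{more,data} ↦ offer{more,data}  (internal→external)
        [more]
          offer{stop,ack,more} ↦ select{stop,ack,more}  (offer→select)
            [stop]
              send[Unit] ↦ recv[Unit]
                Y self-dual
            [ack]
              send[Str] ↦ recv[Str]
                Y self-dual
            [more]
              recv[Unit] ↦ send[Unit]
                end self-dual
        [data]
          select{more,retry,stop} ↦ offer{more,retry,stop}  (internal→external)
            [more]
              select{more,err,ack} ↦ offer{more,err,ack}  (internal→external)
                [more]
                  Y self-dual
                [err]
                  Y self-dual
                [ack]
                  Y self-dual
            [retry]
              offer{stop,retry} ↦ select{stop,retry}  (offer→select)
                [stop]
                  end self-dual
                [retry]
                  end self-dual
            [stop]
              send[Bool] ↦ recv[Bool]
                Y self-dual

send[Bool].recv[Str].μY.offer{more: select{stop: recv[Unit].Y, ack: recv[Str].Y, more: send[Unit].end}, data: offer{more: offer{more: Y, err: Y, ack: Y}, retry: select{stop: end, retry: end}, stop: recv[Bool].Y}}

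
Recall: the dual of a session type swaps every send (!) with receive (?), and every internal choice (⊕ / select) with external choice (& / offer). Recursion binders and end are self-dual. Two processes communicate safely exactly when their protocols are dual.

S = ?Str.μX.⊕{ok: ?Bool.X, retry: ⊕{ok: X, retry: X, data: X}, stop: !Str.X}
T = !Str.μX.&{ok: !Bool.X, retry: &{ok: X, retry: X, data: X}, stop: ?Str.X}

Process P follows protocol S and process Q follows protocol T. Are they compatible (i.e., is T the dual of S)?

YES

?Str | !Str  ok
  μX | μX  ok (binder kept)
    ⊕{ok,retry,stop} | &{ok,retry,stop}  ok label sets agree
      case ok:
        ?Bool | !Bool  ok
          X | X  ok
      case retry:
        ⊕{ok,retry,data} | &{ok,retry,data}  ok label sets agree
          case ok:
            X | X  ok
          case retry:
            X | X  ok
          case data:
            X | X  ok
      case stop:
        !Str | ?Str  ok
          X | X  ok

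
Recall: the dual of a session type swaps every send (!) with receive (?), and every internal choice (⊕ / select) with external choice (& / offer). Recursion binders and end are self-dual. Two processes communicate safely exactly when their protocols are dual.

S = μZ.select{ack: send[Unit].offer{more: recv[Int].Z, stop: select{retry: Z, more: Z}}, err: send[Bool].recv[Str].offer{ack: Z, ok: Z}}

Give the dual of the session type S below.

μZ ↦ μZ  (binder kept)
  select{ack,err} ↦ offer{ack,err}  (select→offer)
    • ack:
      send[Unit] ↦ recv[Unit]
        offer{more,stop} ↦ select{more,stop}  (&→⊕)
          • more:
            recv[Int] ↦ send[Int]
              Z self-dual
          • stop:
            select{retry,more} ↦ offer{retry,more}  (select→offer)
              • retry:
                Z self-dual
              • more:
                Z self-dual
    • err:
      send[Bool] ↦ recv[Bool]
        recv[Str] ↦ send[Str]
          offer{ack,ok} ↦ select{ack,ok}  (&→⊕)
            • ack:
              Z self-dual
            • ok:
              Z self-dual

μZ.offer{ack: recv[Unit].select{more: send[Int].Z, stop: offer{retry: Z, more: Z}}, err: recv[Bool].send[Str].select{ack: Z, ok: Z}}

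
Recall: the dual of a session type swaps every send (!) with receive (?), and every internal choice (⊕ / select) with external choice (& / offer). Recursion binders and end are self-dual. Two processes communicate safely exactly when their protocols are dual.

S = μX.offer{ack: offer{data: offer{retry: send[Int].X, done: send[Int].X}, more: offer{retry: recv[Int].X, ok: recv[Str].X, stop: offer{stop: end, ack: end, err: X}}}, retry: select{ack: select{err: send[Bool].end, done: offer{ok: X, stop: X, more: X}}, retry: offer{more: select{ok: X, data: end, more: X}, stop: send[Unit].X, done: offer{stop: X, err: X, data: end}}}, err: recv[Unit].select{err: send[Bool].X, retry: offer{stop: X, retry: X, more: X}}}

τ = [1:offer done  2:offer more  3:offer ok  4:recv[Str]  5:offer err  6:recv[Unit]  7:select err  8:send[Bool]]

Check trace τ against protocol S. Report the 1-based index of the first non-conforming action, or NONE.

1

@1 got offer done, protocol expects offer ack or offer retry or offer err  ✗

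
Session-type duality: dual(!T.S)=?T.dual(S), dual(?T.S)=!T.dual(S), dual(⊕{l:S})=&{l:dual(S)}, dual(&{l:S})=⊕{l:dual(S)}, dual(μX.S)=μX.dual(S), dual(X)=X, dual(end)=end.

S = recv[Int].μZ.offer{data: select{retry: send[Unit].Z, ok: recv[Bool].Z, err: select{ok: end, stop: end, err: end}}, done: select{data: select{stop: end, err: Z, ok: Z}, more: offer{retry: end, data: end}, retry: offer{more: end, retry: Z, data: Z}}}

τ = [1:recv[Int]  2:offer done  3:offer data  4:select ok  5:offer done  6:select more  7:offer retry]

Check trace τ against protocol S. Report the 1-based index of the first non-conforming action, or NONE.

[1] recv[Int]  ok  state: μZ.…
[2] offer done  ok  state: select{data: select{stop: end, err: μZ.…, ok: μZ.…}, more: offer{retry: end, data: end}, retry: offer{more: end, retry: μZ.…, data: μZ.…}}
[3] got offer data, protocol expects select data or select more or select retry  ✗

3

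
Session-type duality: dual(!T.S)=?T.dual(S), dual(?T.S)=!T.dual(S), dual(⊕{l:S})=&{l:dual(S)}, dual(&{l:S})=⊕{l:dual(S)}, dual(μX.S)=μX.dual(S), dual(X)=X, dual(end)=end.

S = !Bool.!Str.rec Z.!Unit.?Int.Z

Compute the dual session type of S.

?Bool.?Str.rec Z.?Unit.!Int.Z

!Bool = ?Bool
  !Str = ?Str
    rec Z = rec Z  (binder kept)
      !Unit = ?Unit
        ?Int = !Int
          Z self-dual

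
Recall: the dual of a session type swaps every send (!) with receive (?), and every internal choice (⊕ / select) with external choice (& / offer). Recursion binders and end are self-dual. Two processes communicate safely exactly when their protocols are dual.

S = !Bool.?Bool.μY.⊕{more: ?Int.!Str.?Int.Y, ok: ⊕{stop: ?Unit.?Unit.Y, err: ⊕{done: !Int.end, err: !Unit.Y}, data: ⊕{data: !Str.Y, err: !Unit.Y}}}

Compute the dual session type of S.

?Bool.!Bool.μY.&{more: !Int.?Str.!Int.Y, ok: &{stop: !Unit.!Unit.Y, err: &{done: ?Int.end, err: ?Unit.Y}, data: &{data: ?Str.Y, err: ?Unit.Y}}}

!Bool → ?Bool
  ?Bool → !Bool
    μY → μY  (binder kept)
      ⊕{more,ok} → &{more,ok}  (internal→external)
        case more:
          ?Int → !Int
            !Str → ?Str
              ?Int → !Int
                dual(Y) = Y
        case ok:
          ⊕{stop,err,data} → &{stop,err,data}  (internal→external)
            case stop:
              ?Unit → !Unit
                ?Unit → !Unit
                  dual(Y) = Y
            case err:
              ⊕{done,err} → &{done,err}  (internal→external)
                case done:
                  !Int → ?Int
                    dual(end) = end
                case err:
                  !Unit → ?Unit
                    dual(Y) = Y
            case data:
              ⊕{data,err} → &{data,err}  (internal→external)
                case data:
                  !Str → ?Str
                    dual(Y) = Y
                case err:
                  !Unit → ?Unit
                    dual(Y) = Y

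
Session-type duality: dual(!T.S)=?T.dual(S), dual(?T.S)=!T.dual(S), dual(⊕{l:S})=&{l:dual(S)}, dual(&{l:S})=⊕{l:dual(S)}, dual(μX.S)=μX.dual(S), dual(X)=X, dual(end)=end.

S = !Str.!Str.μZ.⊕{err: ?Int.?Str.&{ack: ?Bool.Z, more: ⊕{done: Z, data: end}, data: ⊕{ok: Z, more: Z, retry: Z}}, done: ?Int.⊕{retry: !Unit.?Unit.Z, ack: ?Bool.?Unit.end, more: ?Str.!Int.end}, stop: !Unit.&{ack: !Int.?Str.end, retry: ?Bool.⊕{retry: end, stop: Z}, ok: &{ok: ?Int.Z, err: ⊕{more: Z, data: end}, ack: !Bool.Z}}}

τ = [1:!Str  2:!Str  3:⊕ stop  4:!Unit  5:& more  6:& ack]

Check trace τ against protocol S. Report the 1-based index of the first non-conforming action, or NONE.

step 1: !Str  ✓  residual = !Str.μZ.…
step 2: !Str  ✓  residual = μZ.…
step 3: ⊕ stop  ✓  residual = !Unit.&{ack: !Int.?Str.end, retry: ?Bool.⊕{retry: end, stop: μZ.…}, ok: &{ok: ?Int.μZ.…, err: ⊕{more: μZ.…, data: end}, ack: !Bool.μZ.…}}
step 4: !Unit  ✓  residual = &{ack: !Int.?Str.end, retry: ?Bool.⊕{retry: end, stop: μZ.…}, ok: &{ok: ?Int.μZ.…, err: ⊕{more: μZ.…, data: end}, ack: !Bool.μZ.…}}
step 5: got & more, protocol expects & ack or & retry or & ok  ✗

5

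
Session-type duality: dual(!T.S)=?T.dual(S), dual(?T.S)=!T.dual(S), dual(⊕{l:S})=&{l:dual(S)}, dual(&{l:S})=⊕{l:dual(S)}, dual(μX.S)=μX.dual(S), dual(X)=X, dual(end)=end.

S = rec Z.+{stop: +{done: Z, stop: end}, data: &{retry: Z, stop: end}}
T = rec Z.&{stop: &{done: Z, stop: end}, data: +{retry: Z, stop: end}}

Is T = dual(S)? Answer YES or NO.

YES

rec Z | rec Z  ✓ (μ self-dual)
  +{stop,data} | &{stop,data}  ✓ same labels
    • stop:
      +{done,stop} | &{done,stop}  ✓ same labels
        • done:
          Z | Z  ✓
        • stop:
          end | end  ✓
    • data:
      &{retry,stop} | +{retry,stop}  ✓ same labels
        • retry:
          Z | Z  ✓
        • stop:
          end | end  ✓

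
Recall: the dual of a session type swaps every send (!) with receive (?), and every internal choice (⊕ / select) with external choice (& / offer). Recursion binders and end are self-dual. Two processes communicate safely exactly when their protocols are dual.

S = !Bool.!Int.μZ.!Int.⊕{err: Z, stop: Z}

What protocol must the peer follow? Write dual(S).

?Bool.?Int.μZ.?Int.&{err: Z, stop: Z}

!Bool = ?Bool
  !Int = ?Int
    μZ = μZ  (rec unchanged)
      !Int = ?Int
        ⊕{err,stop} = &{err,stop}  (⊕→&)
          case err:
            Z self-dual
          case stop:
            Z self-dual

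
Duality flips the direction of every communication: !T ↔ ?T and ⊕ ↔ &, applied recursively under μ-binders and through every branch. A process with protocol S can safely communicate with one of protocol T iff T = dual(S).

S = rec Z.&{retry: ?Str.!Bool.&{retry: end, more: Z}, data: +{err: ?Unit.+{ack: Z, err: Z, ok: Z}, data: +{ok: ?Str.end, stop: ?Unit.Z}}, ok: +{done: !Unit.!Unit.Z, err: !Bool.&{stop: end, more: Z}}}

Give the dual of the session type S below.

rec Z.+{retry: !Str.?Bool.+{retry: end, more: Z}, data: &{err: !Unit.&{ack: Z, err: Z, ok: Z}, data: &{ok: !Str.end, stop: !Unit.Z}}, ok: &{done: ?Unit.?Unit.Z, err: ?Bool.+{stop: end, more: Z}}}

rec Z ↦ rec Z  (rec unchanged)
  &{retry,data,ok} ↦ +{retry,data,ok}  (offer→select)
    [retry]
      ?Str ↦ !Str
        !Bool ↦ ?Bool
          &{retry,more} ↦ +{retry,more}  (offer→select)
            [retry]
              end ↦ end
            [more]
              Z ↦ Z
    [data]
      +{err,data} ↦ &{err,data}  (select→offer)
        [err]
          ?Unit ↦ !Unit
            +{ack,err,ok} ↦ &{ack,err,ok}  (select→offer)
              [ack]
                Z ↦ Z
              [err]
                Z ↦ Z
              [ok]
                Z ↦ Z
        [data]
          +{ok,stop} ↦ &{ok,stop}  (select→offer)
            [ok]
              ?Str ↦ !Str
                end ↦ end
            [stop]
              ?Unit ↦ !Unit
                Z ↦ Z
    [ok]
      +{done,err} ↦ &{done,err}  (select→offer)
        [done]
          !Unit ↦ ?Unit
            !Unit ↦ ?Unit
              Z ↦ Z
        [err]
          !Bool ↦ ?Bool
            &{stop,more} ↦ +{stop,more}  (offer→select)
              [stop]
                end ↦ end
              [more]
                Z ↦ Z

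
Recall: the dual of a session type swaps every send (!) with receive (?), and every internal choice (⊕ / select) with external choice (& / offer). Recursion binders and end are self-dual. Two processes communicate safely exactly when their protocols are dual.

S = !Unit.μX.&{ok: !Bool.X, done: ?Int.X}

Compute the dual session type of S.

!Unit → ?Unit
  μX → μX  (binder kept)
    &{ok,done} → ⊕{ok,done}  (offer→select)
      case ok:
        !Bool → ?Bool
          dual(X) = X
      case done:
        ?Int → !Int
          dual(X) = X

?Unit.μX.⊕{ok: ?Bool.X, done: !Int.X}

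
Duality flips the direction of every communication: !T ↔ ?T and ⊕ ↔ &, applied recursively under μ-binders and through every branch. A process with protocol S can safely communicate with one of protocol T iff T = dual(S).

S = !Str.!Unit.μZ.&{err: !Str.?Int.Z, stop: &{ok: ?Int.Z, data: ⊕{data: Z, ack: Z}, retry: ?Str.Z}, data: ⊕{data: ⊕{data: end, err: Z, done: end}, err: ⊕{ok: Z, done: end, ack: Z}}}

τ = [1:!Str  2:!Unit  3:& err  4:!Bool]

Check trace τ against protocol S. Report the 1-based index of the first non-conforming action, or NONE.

4

[1] !Str  ✓  cont: !Unit.μZ.…
[2] !Unit  ✓  cont: μZ.…
[3] & err  ✓  cont: !Str.?Int.μZ.…
[4] got !Bool, protocol expects !Str  ✗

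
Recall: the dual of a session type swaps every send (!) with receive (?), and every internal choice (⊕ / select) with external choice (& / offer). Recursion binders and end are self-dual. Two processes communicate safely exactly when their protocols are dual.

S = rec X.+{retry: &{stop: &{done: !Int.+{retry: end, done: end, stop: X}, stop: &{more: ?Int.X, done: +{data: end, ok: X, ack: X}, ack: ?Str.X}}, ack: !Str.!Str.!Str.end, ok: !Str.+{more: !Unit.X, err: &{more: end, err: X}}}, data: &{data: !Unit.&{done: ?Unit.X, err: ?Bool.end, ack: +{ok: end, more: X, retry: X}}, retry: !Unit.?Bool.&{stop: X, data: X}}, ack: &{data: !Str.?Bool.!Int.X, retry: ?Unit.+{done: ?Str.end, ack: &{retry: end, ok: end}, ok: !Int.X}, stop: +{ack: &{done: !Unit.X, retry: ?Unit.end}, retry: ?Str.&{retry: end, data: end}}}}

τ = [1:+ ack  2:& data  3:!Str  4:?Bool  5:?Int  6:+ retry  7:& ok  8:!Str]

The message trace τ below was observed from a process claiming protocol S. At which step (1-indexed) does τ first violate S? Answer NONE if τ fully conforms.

@1 + ack  ok  state: &{data: !Str.?Bool.!Int.rec X.…, retry: ?Unit.+{done: ?Str.end, ack: &{retry: end, ok: end}, ok: !Int.rec X.…}, stop: +{ack: &{done: !Unit.rec X.…, retry: ?Unit.end}, retry: ?Str.&{retry: end, data: end}}}
@2 & data  ok  state: !Str.?Bool.!Int.rec X.…
@3 !Str  ok  state: ?Bool.!Int.rec X.…
@4 ?Bool  ok  state: !Int.rec X.…
@5 got ?Int, protocol expects !Int  ✗

5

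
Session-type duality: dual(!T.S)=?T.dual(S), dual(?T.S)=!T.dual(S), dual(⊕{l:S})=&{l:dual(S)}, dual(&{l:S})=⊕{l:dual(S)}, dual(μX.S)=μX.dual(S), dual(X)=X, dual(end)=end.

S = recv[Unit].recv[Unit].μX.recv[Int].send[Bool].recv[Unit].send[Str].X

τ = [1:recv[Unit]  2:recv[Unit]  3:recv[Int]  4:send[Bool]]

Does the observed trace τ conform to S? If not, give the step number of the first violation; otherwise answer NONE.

NONE

@1 recv[Unit]  match  now at recv[Unit].μX.…
@2 recv[Unit]  match  now at μX.…
@3 recv[Int]  match  now at send[Bool].recv[Unit].send[Str].μX.…
@4 send[Bool]  match  now at recv[Unit].send[Str].μX.…
all 4 steps conform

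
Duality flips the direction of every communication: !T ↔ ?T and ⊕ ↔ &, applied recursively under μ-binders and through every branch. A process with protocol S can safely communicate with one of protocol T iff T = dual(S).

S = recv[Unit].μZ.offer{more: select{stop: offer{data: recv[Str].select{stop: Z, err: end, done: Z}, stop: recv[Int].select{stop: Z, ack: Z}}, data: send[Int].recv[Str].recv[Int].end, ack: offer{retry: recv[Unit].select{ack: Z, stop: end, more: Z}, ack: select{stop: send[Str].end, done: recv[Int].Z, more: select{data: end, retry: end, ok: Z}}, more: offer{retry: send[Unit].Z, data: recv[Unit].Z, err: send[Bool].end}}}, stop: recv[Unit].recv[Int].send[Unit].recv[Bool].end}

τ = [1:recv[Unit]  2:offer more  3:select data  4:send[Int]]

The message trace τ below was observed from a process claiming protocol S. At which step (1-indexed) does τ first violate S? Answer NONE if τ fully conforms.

NONE

step 1: recv[Unit]  match  now at μZ.…
step 2: offer more  match  now at select{stop: offer{data: recv[Str].select{stop: μZ.…, err: end, done: μZ.…}, stop: recv[Int].select{stop: μZ.…, ack: μZ.…}}, data: send[Int].recv[Str].recv[Int].end, ack: offer{retry: recv[Unit].select{ack: μZ.…, stop: end, more: μZ.…}, ack: select{stop: send[Str].end, done: recv[Int].μZ.…, more: select{data: end, retry: end, ok: μZ.…}}, more: offer{retry: send[Unit].μZ.…, data: recv[Unit].μZ.…, err: send[Bool].end}}}
step 3: select data  match  now at send[Int].recv[Str].recv[Int].end
step 4: send[Int]  match  now at recv[Str].recv[Int].end
τ conforms to S (length 4)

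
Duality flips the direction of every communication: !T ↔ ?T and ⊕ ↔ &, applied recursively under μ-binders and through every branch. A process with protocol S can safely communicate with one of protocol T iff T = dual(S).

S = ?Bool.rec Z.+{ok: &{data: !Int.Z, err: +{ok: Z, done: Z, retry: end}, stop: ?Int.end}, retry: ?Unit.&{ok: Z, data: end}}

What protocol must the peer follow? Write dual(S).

?Bool → !Bool
  rec Z → rec Z  (μ self-dual)
    +{ok,retry} → &{ok,retry}  (select→offer)
      case ok:
        &{data,err,stop} → +{data,err,stop}  (&→⊕)
          case data:
            !Int → ?Int
              dual(Z) = Z
          case err:
            +{ok,done,retry} → &{ok,done,retry}  (select→offer)
              case ok:
                dual(Z) = Z
              case done:
                dual(Z) = Z
              case retry:
                dual(end) = end
          case stop:
            ?Int → !Int
              dual(end) = end
      case retry:
        ?Unit → !Unit
          &{ok,data} → +{ok,data}  (&→⊕)
            case ok:
              dual(Z) = Z
            case data:
              dual(end) = end

!Bool.rec Z.&{ok: +{data: ?Int.Z, err: &{ok: Z, done: Z, retry: end}, stop: !Int.end}, retry: !Unit.+{ok: Z, data: end}}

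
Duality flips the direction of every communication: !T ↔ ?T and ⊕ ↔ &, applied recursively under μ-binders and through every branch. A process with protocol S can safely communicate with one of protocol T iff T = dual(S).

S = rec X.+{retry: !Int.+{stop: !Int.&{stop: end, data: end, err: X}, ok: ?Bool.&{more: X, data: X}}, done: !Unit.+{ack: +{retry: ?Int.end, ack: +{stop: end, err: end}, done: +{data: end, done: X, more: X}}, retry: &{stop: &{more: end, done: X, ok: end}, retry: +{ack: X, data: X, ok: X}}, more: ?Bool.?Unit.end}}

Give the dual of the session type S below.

rec X.&{retry: ?Int.&{stop: ?Int.+{stop: end, data: end, err: X}, ok: !Bool.+{more: X, data: X}}, done: ?Unit.&{ack: &{retry: !Int.end, ack: &{stop: end, err: end}, done: &{data: end, done: X, more: X}}, retry: +{stop: +{more: end, done: X, ok: end}, retry: &{ack: X, data: X, ok: X}}, more: !Bool.!Unit.end}}

rec X → rec X  (rec unchanged)
  +{retry,done} → &{retry,done}  (internal→external)
    case retry:
      !Int → ?Int
        +{stop,ok} → &{stop,ok}  (internal→external)
          case stop:
            !Int → ?Int
              &{stop,data,err} → +{stop,data,err}  (external→internal)
                case stop:
                  end self-dual
                case data:
                  end self-dual
                case err:
                  X self-dual
          case ok:
            ?Bool → !Bool
              &{more,data} → +{more,data}  (external→internal)
                case more:
                  X self-dual
                case data:
                  X self-dual
    case done:
      !Unit → ?Unit
        +{ack,retry,more} → &{ack,retry,more}  (internal→external)
          case ack:
            +{retry,ack,done} → &{retry,ack,done}  (internal→external)
              case retry:
                ?Int → !Int
                  end self-dual
              case ack:
                +{stop,err} → &{stop,err}  (internal→external)
                  case stop:
                    end self-dual
                  case err:
                    end self-dual
              case done:
                +{data,done,more} → &{data,done,more}  (internal→external)
                  case data:
                    end self-dual
                  case done:
                    X self-dual
                  case more:
                    X self-dual
          case retry:
            &{stop,retry} → +{stop,retry}  (external→internal)
              case stop:
                &{more,done,ok} → +{more,done,ok}  (external→internal)
                  case more:
                    end self-dual
                  case done:
                    X self-dual
                  case ok:
                    end self-dual
              case retry:
                +{ack,data,ok} → &{ack,data,ok}  (internal→external)
                  case ack:
                    X self-dual
                  case data:
                    X self-dual
                  case ok:
                    X self-dual
          case more:
            ?Bool → !Bool
              ?Unit → !Unit
                end self-dual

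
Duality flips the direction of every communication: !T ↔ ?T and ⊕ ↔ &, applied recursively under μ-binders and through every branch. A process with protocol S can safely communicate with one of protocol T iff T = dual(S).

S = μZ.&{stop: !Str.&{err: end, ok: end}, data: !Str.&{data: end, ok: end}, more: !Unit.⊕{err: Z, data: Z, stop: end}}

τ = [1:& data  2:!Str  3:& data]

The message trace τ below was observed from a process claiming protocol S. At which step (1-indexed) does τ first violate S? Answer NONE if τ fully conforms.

step 1: & data  ✓  cont: !Str.&{data: end, ok: end}
step 2: !Str  ✓  cont: &{data: end, ok: end}
step 3: & data  ✓  cont: end
trace exhausted — no violation

NONE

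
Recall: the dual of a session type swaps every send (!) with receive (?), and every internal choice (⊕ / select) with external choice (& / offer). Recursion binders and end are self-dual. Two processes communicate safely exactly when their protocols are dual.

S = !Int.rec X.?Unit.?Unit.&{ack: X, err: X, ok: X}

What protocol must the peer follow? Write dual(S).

!Int → ?Int
  rec X → rec X  (rec unchanged)
    ?Unit → !Unit
      ?Unit → !Unit
        &{ack,err,ok} → +{ack,err,ok}  (offer→select)
          case ack:
            dual(X) = X
          case err:
            dual(X) = X
          case ok:
            dual(X) = X

?Int.rec X.!Unit.!Unit.+{ack: X, err: X, ok: X}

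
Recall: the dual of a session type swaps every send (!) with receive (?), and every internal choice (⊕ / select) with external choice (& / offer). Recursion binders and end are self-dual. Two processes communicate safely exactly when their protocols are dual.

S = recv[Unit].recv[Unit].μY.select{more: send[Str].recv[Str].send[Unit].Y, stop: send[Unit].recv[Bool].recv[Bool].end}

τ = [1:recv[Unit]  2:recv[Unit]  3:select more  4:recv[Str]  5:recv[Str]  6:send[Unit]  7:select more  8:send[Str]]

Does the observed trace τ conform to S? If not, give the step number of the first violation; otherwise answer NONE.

4

[1] recv[Unit]  ✓  cont: recv[Unit].μY.…
[2] recv[Unit]  ✓  cont: μY.…
[3] select more  ✓  cont: send[Str].recv[Str].send[Unit].μY.…
[4] got recv[Str], protocol expects send[Str]  ✗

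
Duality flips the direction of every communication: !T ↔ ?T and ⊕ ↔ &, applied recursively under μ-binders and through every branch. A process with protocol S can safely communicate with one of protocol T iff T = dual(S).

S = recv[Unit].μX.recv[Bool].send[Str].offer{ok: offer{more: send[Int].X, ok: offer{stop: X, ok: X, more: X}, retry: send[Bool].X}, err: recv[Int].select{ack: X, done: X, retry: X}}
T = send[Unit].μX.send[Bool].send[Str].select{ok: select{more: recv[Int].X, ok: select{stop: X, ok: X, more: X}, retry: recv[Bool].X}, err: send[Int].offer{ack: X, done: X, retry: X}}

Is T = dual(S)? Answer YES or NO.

recv[Unit] vs send[Unit]  ✓
  μX vs μX  ✓ (μ self-dual)
    recv[Bool] vs send[Bool]  ✓
      send[Str] vs send[Str]  ✗ same direction on both sides — not dual

NO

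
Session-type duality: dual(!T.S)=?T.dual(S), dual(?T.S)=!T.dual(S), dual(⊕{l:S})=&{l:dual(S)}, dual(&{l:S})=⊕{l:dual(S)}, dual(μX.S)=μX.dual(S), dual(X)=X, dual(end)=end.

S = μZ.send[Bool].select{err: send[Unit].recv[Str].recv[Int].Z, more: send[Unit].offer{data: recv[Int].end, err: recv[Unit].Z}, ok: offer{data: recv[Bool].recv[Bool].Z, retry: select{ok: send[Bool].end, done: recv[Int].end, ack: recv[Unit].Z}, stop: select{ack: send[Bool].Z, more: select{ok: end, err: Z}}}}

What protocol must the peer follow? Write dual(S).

μZ.recv[Bool].offer{err: recv[Unit].send[Str].send[Int].Z, more: recv[Unit].select{data: send[Int].end, err: send[Unit].Z}, ok: select{data: send[Bool].send[Bool].Z, retry: offer{ok: recv[Bool].end, done: send[Int].end, ack: send[Unit].Z}, stop: offer{ack: recv[Bool].Z, more: offer{ok: end, err: Z}}}}

μZ = μZ  (rec unchanged)
  send[Bool] = recv[Bool]
    select{err,more,ok} = offer{err,more,ok}  (select→offer)
      • err:
        send[Unit] = recv[Unit]
          recv[Str] = send[Str]
            recv[Int] = send[Int]
              Z ↦ Z
      • more:
        send[Unit] = recv[Unit]
          offer{data,err} = select{data,err}  (offer→select)
            • data:
              recv[Int] = send[Int]
                end ↦ end
            • err:
              recv[Unit] = send[Unit]
                Z ↦ Z
      • ok:
        offer{data,retry,stop} = select{data,retry,stop}  (offer→select)
          • data:
            recv[Bool] = send[Bool]
              recv[Bool] = send[Bool]
                Z ↦ Z
          • retry:
            select{ok,done,ack} = offer{ok,done,ack}  (select→offer)
              • ok:
                send[Bool] = recv[Bool]
                  end ↦ end
              • done:
                recv[Int] = send[Int]
                  end ↦ end
              • ack:
                recv[Unit] = send[Unit]
                  Z ↦ Z
          • stop:
            select{ack,more} = offer{ack,more}  (select→offer)
              • ack:
                send[Bool] = recv[Bool]
                  Z ↦ Z
              • more:
                select{ok,err} = offer{ok,err}  (select→offer)
                  • ok:
                    end ↦ end
                  • err:
                    Z ↦ Z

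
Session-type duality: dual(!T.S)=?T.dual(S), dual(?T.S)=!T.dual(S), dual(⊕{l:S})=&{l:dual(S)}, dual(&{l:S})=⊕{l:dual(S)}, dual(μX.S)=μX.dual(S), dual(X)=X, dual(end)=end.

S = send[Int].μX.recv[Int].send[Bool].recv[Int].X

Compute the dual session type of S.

send[Int] ↦ recv[Int]
  μX ↦ μX  (binder kept)
    recv[Int] ↦ send[Int]
      send[Bool] ↦ recv[Bool]
        recv[Int] ↦ send[Int]
          X ↦ X

recv[Int].μX.send[Int].recv[Bool].send[Int].X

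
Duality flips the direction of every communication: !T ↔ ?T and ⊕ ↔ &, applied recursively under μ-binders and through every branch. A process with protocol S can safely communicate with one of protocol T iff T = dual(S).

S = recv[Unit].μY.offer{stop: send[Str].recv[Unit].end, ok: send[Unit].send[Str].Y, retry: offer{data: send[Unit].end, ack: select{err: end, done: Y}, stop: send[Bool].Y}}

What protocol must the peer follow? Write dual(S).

recv[Unit] = send[Unit]
  μY = μY  (binder kept)
    offer{stop,ok,retry} = select{stop,ok,retry}  (offer→select)
      [stop]
        send[Str] = recv[Str]
          recv[Unit] = send[Unit]
            end self-dual
      [ok]
        send[Unit] = recv[Unit]
          send[Str] = recv[Str]
            Y self-dual
      [retry]
        offer{data,ack,stop} = select{data,ack,stop}  (offer→select)
          [data]
            send[Unit] = recv[Unit]
              end self-dual
          [ack]
            select{err,done} = offer{err,done}  (⊕→&)
              [err]
                end self-dual
              [done]
                Y self-dual
          [stop]
            send[Bool] = recv[Bool]
              Y self-dual

send[Unit].μY.select{stop: recv[Str].send[Unit].end, ok: recv[Unit].recv[Str].Y, retry: select{data: recv[Unit].end, ack: offer{err: end, done: Y}, stop: recv[Bool].Y}}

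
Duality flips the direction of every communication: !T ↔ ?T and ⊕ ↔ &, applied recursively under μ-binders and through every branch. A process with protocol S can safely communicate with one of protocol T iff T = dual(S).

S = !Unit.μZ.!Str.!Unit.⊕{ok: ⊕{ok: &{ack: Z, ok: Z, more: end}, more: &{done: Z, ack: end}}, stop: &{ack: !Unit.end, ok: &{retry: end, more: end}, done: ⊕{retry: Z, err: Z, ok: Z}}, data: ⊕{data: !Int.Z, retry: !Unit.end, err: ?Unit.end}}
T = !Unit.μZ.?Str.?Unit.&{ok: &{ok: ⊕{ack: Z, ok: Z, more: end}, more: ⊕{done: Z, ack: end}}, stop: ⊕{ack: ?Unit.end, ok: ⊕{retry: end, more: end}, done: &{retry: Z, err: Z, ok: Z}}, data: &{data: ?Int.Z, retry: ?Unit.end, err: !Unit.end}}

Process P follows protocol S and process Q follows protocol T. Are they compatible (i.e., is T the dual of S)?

!Unit vs !Unit  ✗ same direction on both sides — not dual

NO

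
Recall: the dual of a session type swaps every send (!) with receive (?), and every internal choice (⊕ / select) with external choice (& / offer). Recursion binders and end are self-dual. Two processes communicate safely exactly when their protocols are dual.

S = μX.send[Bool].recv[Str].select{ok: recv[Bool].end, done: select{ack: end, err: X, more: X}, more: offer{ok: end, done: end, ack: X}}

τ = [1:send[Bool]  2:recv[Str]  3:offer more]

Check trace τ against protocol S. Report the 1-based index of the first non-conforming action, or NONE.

3

[1] send[Bool]  match  cont: recv[Str].select{ok: recv[Bool].end, done: select{ack: end, err: μX.…, more: μX.…}, more: offer{ok: end, done: end, ack: μX.…}}
[2] recv[Str]  match  cont: select{ok: recv[Bool].end, done: select{ack: end, err: μX.…, more: μX.…}, more: offer{ok: end, done: end, ack: μX.…}}
[3] got offer more, protocol expects select ok or select done or select more  ✗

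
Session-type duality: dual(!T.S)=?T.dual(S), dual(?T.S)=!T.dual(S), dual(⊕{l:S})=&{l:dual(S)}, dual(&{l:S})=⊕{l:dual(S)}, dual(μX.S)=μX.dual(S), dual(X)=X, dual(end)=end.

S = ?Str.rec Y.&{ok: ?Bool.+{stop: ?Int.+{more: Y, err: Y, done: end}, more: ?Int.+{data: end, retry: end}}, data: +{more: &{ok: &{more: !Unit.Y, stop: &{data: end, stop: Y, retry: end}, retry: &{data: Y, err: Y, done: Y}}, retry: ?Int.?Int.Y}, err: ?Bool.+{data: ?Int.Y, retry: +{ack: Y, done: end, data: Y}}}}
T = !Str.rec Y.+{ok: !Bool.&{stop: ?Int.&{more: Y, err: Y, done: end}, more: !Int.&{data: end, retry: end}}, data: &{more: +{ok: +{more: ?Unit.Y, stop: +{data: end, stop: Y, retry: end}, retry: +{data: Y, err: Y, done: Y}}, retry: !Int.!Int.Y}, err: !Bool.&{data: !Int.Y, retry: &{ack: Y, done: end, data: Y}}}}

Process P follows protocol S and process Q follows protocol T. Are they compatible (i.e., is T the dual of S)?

NO

?Str ‖ !Str  match
  rec Y ‖ rec Y  match (μ self-dual)
    &{ok,data} ‖ +{ok,data}  match labels match
      • ok:
        ?Bool ‖ !Bool  match
          +{stop,more} ‖ &{stop,more}  match labels match
            • stop:
              ?Int ‖ ?Int  ✗ same direction on both sides — not dual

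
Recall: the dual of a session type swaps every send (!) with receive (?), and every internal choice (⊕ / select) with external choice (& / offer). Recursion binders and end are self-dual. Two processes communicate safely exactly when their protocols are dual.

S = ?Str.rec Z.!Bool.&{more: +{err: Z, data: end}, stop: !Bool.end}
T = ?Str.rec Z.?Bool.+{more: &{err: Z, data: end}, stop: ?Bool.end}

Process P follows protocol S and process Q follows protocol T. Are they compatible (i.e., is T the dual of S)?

NO

?Str | ?Str  ✗ same direction on both sides — not dual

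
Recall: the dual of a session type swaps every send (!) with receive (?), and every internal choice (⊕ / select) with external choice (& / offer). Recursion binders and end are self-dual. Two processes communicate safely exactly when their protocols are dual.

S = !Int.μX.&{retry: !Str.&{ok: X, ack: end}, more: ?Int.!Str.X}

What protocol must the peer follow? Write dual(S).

?Int.μX.⊕{retry: ?Str.⊕{ok: X, ack: end}, more: !Int.?Str.X}

!Int → ?Int
  μX → μX  (binder kept)
    &{retry,more} → ⊕{retry,more}  (&→⊕)
      case retry:
        !Str → ?Str
          &{ok,ack} → ⊕{ok,ack}  (&→⊕)
            case ok:
              dual(X) = X
            case ack:
              dual(end) = end
      case more:
        ?Int → !Int
          !Str → ?Str
            dual(X) = X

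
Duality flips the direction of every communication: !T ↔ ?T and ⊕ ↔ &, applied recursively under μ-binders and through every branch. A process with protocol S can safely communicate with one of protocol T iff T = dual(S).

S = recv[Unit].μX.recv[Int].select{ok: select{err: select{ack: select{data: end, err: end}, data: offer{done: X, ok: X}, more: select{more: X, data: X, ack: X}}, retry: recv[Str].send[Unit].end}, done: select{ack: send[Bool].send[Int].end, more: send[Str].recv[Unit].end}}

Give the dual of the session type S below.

send[Unit].μX.send[Int].offer{ok: offer{err: offer{ack: offer{data: end, err: end}, data: select{done: X, ok: X}, more: offer{more: X, data: X, ack: X}}, retry: send[Str].recv[Unit].end}, done: offer{ack: recv[Bool].recv[Int].end, more: recv[Str].send[Unit].end}}

recv[Unit] → send[Unit]
  μX → μX  (rec unchanged)
    recv[Int] → send[Int]
      select{ok,done} → offer{ok,done}  (internal→external)
        [ok]
          select{err,retry} → offer{err,retry}  (internal→external)
            [err]
              select{ack,data,more} → offer{ack,data,more}  (internal→external)
                [ack]
                  select{data,err} → offer{data,err}  (internal→external)
                    [data]
                      end ↦ end
                    [err]
                      end ↦ end
                [data]
                  offer{done,ok} → select{done,ok}  (offer→select)
                    [done]
                      X ↦ X
                    [ok]
                      X ↦ X
                [more]
                  select{more,data,ack} → offer{more,data,ack}  (internal→external)
                    [more]
                      X ↦ X
                    [data]
                      X ↦ X
                    [ack]
                      X ↦ X
            [retry]
              recv[Str] → send[Str]
                send[Unit] → recv[Unit]
                  end ↦ end
        [done]
          select{ack,more} → offer{ack,more}  (internal→external)
            [ack]
              send[Bool] → recv[Bool]
                send[Int] → recv[Int]
                  end ↦ end
            [more]
              send[Str] → recv[Str]
                recv[Unit] → send[Unit]
                  end ↦ end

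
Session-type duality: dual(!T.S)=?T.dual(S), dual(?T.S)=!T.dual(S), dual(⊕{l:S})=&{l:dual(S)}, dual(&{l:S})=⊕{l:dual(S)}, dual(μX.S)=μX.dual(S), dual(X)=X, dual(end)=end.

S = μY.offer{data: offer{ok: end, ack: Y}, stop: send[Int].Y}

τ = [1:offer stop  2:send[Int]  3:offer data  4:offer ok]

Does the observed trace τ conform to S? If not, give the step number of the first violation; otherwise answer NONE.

[1] offer stop  ok  state: send[Int].μY.…
[2] send[Int]  ok  state: μY.…
[3] offer data  ok  state: offer{ok: end, ack: μY.…}
[4] offer ok  ok  state: end
trace exhausted — no violation

NONE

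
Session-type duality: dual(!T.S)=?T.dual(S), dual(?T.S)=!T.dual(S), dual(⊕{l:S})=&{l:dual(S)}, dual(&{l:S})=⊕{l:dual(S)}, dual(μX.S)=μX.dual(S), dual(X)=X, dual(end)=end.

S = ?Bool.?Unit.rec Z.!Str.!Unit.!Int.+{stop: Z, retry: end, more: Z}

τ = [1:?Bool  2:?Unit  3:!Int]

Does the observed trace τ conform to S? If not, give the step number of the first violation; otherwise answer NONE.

3

@1 ?Bool  ok  residual = ?Unit.rec Z.…
@2 ?Unit  ok  residual = rec Z.…
@3 got !Int, protocol expects !Str  ✗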